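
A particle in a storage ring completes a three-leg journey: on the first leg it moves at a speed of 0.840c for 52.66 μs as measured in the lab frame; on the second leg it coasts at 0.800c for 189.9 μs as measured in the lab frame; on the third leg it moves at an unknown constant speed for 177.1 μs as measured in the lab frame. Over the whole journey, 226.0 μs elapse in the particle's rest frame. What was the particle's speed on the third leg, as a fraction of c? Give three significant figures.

Leg 1: γ = 1/√(1 − 0.840²) = 1/√0.2944 = 1.843; τ_1 = 52.66/1.843 = 28.57 μs.
Leg 2: γ = 1/√(1 − 0.800²) = 5/3 ≈ 1.667; τ_2 = 189.9/1.667 = 113.9 μs.
Leg 3: speed unknown; τ_3 = 177.1/γ_3.
Total proper time: 28.57 + 113.9 + τ_3 = 226.0, so τ_3 = 226.0 − 142.5 = 83.49 μs.
γ_3 = 177.1/83.49 = 2.121; β = √(1 − 1/γ²) = √0.7778.

β = 0.882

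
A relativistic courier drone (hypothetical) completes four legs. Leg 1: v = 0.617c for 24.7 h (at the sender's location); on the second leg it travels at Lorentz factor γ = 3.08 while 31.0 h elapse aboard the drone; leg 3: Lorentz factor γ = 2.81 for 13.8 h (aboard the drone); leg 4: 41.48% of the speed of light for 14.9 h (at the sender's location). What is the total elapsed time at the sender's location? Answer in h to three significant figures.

Δt = 174 h

Leg 1: 24.7 h is already measured at the sender's location.
Leg 2: γ = 3.08; Δt_2 = 3.080 × 31.0 = 95.48 h.
Leg 3: γ = 2.81; Δt_3 = 2.810 × 13.8 = 38.78 h.
Leg 4: 14.9 h is already measured at the sender's location.
Total: 24.70 + 95.48 + 38.78 + 14.90 h.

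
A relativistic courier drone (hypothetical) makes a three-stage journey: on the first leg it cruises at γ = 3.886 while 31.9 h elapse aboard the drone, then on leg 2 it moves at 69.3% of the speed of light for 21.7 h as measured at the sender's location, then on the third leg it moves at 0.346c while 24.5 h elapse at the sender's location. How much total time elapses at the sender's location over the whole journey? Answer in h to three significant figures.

Leg 1: γ = 3.886; Δt_1 = 3.886 × 31.9 = 124.0 h.
Leg 2: 21.7 h is already measured at the sender's location.
Leg 3: 24.5 h is already measured at the sender's location.
Total: 124.0 + 21.70 + 24.50 h.

Δt = 170 h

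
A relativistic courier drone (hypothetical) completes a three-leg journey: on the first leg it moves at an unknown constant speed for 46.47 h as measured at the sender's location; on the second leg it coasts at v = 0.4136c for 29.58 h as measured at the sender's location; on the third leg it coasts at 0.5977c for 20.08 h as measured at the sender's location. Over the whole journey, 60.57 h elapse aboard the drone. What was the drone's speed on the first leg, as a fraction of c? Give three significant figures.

Leg 1: speed unknown; τ_1 = 46.47/γ_1.
Leg 2: γ = 1/√(1 − 0.4136²) = 1/√0.8289 = 1.098; τ_2 = 29.58/1.098 = 26.93 h.
Leg 3: γ = 1/√(1 − 0.5977²) = 1/√0.6428 = 1.247; τ_3 = 20.08/1.247 = 16.10 h.
Total proper time: τ_1 + 26.93 + 16.10 = 60.57, so τ_1 = 60.57 − 43.03 = 17.54 h.
γ_1 = 46.47/17.54 = 2.649; β = √(1 − 1/γ²) = √0.8575.

β = 0.926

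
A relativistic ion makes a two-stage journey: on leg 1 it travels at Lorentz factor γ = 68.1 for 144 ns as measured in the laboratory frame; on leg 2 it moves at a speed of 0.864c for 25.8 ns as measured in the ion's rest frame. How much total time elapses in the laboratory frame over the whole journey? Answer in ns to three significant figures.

Δt = 195 ns

Leg 1: 144 ns is already measured in the laboratory frame.
Leg 2: γ = 1/√(1 − 0.864²) = 1/√0.2535 = 1.986; Δt_2 = 1.986 × 25.8 = 51.24 ns.
Total: 144.0 + 51.24 ns.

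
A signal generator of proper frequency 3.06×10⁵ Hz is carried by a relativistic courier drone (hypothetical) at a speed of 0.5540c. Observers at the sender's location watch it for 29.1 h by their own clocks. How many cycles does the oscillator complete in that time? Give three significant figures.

γ = 1/√(1 − 0.5540²) = 1/√0.6931 = 1.201
During 29.1 h of lab time, the oscillator's proper time advances by τ = Δt/γ = 29.1/1.201 = 24.23 h = 8.721×10⁴ s.
N = f × τ = 3.06×10⁵ × 8.721×10⁴ = 2.669×10¹⁰.

N = 2.67×10¹⁰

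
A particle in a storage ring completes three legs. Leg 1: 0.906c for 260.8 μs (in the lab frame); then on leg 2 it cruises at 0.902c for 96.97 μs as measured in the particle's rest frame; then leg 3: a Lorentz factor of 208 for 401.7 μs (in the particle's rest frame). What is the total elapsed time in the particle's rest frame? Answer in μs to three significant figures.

τ = 609 μs

Leg 1: γ = 1/√(1 − 0.906²) = 1/√0.1792 = 2.363; τ_1 = 260.8/2.363 = 110.4 μs.
Leg 2: 96.97 μs is already measured in the particle's rest frame.
Leg 3: 401.7 μs is already measured in the particle's rest frame.
Total: 110.4 + 96.97 + 401.7 μs.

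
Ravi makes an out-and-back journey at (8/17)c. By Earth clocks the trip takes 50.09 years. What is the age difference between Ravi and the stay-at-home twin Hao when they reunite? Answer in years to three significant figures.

Δt − τ = 5.89 years

γ = 1/√(1 − (8/17)²) = 17/15 ≈ 1.133
Ravi's elapsed proper time: τ = 50.09/1.133 = 44.20 years.
Age gap = Δt − τ = 50.09 − 44.20 years.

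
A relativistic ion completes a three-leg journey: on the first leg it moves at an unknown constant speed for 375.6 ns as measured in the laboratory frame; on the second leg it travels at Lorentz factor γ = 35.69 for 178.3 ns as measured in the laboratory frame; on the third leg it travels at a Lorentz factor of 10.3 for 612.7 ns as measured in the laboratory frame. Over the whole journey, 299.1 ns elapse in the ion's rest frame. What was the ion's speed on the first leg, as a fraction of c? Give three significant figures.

Leg 1: speed unknown; τ_1 = 375.6/γ_1.
Leg 2: γ = 35.69; τ_2 = 178.3/35.69 = 4.996 ns.
Leg 3: γ = 10.3; τ_3 = 612.7/10.30 = 59.49 ns.
Total proper time: τ_1 + 4.996 + 59.49 = 299.1, so τ_1 = 299.1 − 64.48 = 234.6 ns.
γ_1 = 375.6/234.6 = 1.601; β = √(1 − 1/γ²) = √0.6098.

β = 0.781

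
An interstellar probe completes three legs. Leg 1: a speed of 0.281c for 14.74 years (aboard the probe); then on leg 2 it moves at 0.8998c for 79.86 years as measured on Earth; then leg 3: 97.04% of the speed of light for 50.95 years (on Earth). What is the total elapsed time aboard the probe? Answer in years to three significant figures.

τ = 61.9 years

Leg 1: 14.74 years is already measured aboard the probe.
Leg 2: γ = 1/√(1 − 0.8998²) = 1/√0.1904 = 2.292; τ_2 = 79.86/2.292 = 34.84 years.
Leg 3: β = 0.9704; γ = 1/√(1 − 0.9704²) = 1/√0.05832 = 4.141; τ_3 = 50.95/4.141 = 12.30 years.
Total: 14.74 + 34.84 + 12.30 years.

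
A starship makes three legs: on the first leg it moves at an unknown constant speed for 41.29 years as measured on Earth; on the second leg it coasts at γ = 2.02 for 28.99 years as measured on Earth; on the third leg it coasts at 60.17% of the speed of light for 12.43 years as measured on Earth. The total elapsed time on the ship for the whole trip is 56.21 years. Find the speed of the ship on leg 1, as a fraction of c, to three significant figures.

Leg 1: speed unknown; τ_1 = 41.29/γ_1.
Leg 2: γ = 2.02; τ_2 = 28.99/2.020 = 14.35 years.
Leg 3: β = 0.6017; γ = 1/√(1 − 0.6017²) = 1/√0.6380 = 1.252; τ_3 = 12.43/1.252 = 9.928 years.
Total proper time: τ_1 + 14.35 + 9.928 = 56.21, so τ_1 = 56.21 − 24.28 = 31.93 years.
γ_1 = 41.29/31.93 = 1.293; β = √(1 − 1/γ²) = √0.4020.

β = 0.634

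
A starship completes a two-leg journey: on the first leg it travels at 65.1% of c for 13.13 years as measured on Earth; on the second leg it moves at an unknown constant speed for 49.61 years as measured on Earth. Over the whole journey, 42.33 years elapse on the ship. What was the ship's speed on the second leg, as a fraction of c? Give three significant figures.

Leg 1: β = 0.651; γ = 1/√(1 − 0.651²) = 1/√0.5762 = 1.317; τ_1 = 13.13/1.317 = 9.967 years.
Leg 2: speed unknown; τ_2 = 49.61/γ_2.
Total proper time: 9.967 + τ_2 = 42.33, so τ_2 = 42.33 − 9.967 = 32.36 years.
γ_2 = 49.61/32.36 = 1.533; β = √(1 − 1/γ²) = √0.5744.

β = 0.758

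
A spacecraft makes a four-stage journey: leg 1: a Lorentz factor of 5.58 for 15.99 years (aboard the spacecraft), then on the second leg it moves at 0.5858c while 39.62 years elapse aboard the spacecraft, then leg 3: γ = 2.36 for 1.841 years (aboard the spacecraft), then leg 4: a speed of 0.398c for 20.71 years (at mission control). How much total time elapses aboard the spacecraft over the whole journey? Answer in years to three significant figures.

τ = 76.5 years

Leg 1: 15.99 years is already measured aboard the spacecraft.
Leg 2: 39.62 years is already measured aboard the spacecraft.
Leg 3: 1.841 years is already measured aboard the spacecraft.
Leg 4: γ = 1/√(1 − 0.398²) = 1/√0.8416 = 1.090; τ_4 = 20.71/1.090 = 19.00 years.
Total: 15.99 + 39.62 + 1.841 + 19.00 years.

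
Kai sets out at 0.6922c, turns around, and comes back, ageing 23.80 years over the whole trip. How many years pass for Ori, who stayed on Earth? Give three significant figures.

Δt = 33.0 years

γ = 1/√(1 − 0.6922²) = 1/√0.5209 = 1.386
Earth-frame duration is the dilated interval: Δt = γτ = 1.386 × 23.80 years.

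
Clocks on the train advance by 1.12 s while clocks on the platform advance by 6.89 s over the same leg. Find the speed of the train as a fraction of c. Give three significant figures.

The proper time is measured on the train (both events occur at the train's location); Δt is measured on the platform. γ = Δt/τ = 6.89/1.12 = 6.152.
β = √(1 − 1/γ²) = √(1 − 0.02642) = √0.9736

β = 0.987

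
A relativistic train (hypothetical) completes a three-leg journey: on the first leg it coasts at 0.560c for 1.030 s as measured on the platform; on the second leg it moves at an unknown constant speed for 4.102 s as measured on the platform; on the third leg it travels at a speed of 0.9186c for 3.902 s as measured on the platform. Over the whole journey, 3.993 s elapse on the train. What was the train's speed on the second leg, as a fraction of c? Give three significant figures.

β = 0.921

Leg 1: γ = 1/√(1 − 0.560²) = 1/√0.6864 = 1.207; τ_1 = 1.030/1.207 = 0.8533 s.
Leg 2: speed unknown; τ_2 = 4.102/γ_2.
Leg 3: γ = 1/√(1 − 0.9186²) = 1/√0.1562 = 2.530; τ_3 = 3.902/2.530 = 1.542 s.
Total proper time: 0.8533 + τ_2 + 1.542 = 3.993, so τ_2 = 3.993 − 2.395 = 1.598 s.
γ_2 = 4.102/1.598 = 2.568; β = √(1 − 1/γ²) = √0.8483.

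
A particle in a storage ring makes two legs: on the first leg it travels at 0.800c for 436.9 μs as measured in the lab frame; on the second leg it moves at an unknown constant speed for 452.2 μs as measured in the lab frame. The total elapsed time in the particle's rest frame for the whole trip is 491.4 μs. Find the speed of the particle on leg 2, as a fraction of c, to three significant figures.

Leg 1: γ = 1/√(1 − 0.800²) = 5/3 ≈ 1.667; τ_1 = 436.9/1.667 = 262.1 μs.
Leg 2: speed unknown; τ_2 = 452.2/γ_2.
Total proper time: 262.1 + τ_2 = 491.4, so τ_2 = 491.4 − 262.1 = 229.3 μs.
γ_2 = 452.2/229.3 = 1.972; β = √(1 − 1/γ²) = √0.7430.

β = 0.862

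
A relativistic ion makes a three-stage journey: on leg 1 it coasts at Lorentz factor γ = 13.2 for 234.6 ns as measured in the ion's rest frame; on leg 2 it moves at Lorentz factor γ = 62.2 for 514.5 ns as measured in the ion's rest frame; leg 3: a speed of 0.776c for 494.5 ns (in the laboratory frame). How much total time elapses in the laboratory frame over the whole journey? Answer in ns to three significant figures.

Leg 1: γ = 13.2; Δt_1 = 13.20 × 234.6 = 3097 ns.
Leg 2: γ = 62.2; Δt_2 = 62.20 × 514.5 = 3.200×10⁴ ns.
Leg 3: 494.5 ns is already measured in the laboratory frame.
Total: 3097 + 3.200×10⁴ + 494.5 ns.

Δt = 3.56×10⁴ ns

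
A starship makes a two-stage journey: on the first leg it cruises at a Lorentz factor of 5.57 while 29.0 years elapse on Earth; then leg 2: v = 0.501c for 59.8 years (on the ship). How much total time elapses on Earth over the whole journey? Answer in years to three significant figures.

Δt = 98.1 years

Leg 1: 29.0 years is already measured on Earth.
Leg 2: γ = 1/√(1 − 0.501²) = 1/√0.7490 = 1.155; Δt_2 = 1.155 × 59.8 = 69.10 years.
Total: 29.00 + 69.10 years.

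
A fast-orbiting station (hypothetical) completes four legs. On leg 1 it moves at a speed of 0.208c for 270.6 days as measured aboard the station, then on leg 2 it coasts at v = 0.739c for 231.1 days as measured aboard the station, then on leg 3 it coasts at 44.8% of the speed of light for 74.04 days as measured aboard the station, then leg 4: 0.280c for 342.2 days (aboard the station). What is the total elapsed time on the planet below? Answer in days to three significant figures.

Δt = 1060 days

Leg 1: γ = 1/√(1 − 0.208²) = 1/√0.9567 = 1.022; Δt_1 = 1.022 × 270.6 = 276.7 days.
Leg 2: γ = 1/√(1 − 0.739²) = 1/√0.4539 = 1.484; Δt_2 = 1.484 × 231.1 = 343.0 days.
Leg 3: β = 0.448; γ = 1/√(1 − 0.448²) = 1/√0.7993 = 1.119; Δt_3 = 1.119 × 74.04 = 82.82 days.
Leg 4: γ = 1/√(1 − 0.280²) = 25/24 ≈ 1.042; Δt_4 = 1.042 × 342.2 = 356.5 days.
Total: 276.7 + 343.0 + 82.82 + 356.5 days.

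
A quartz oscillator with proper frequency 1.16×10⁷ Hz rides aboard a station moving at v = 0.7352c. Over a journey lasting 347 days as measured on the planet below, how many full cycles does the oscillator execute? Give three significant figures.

γ = 1/√(1 − 0.7352²) = 1/√0.4595 = 1.475
The oscillator's own cycle count is N = f × τ where τ is the proper time aboard the station. τ = Δt/γ = 347/1.475 = 235.2 days = 2.032×10⁷ s.
N = 1.16×10⁷ × 2.032×10⁷ = 2.357×10¹⁴.

N = 2.36×10¹⁴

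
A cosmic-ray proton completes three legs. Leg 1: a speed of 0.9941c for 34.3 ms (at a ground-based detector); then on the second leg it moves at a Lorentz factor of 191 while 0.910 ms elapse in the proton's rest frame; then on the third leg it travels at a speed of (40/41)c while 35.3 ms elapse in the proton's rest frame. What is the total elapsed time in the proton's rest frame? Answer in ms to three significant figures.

τ = 39.9 ms

Leg 1: γ = 1/√(1 − 0.9941²) = 1/√0.01177 = 9.219; τ_1 = 34.3/9.219 = 3.720 ms.
Leg 2: 0.910 ms is already measured in the proton's rest frame.
Leg 3: 35.3 ms is already measured in the proton's rest frame.
Total: 3.720 + 0.9100 + 35.30 ms.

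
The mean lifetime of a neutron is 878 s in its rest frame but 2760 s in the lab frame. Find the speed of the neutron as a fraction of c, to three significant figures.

v = 0.948c

γ = Δt/τ₀ = 2760/878 = 3.144
β = √(1 − 1/γ²) = √(1 − 0.1012) = √0.8988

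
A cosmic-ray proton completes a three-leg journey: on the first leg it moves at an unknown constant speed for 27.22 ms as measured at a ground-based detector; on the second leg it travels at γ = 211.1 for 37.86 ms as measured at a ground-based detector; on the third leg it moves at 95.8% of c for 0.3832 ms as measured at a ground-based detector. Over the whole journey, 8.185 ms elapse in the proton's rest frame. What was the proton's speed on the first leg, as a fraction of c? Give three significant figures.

β = 0.957

Leg 1: speed unknown; τ_1 = 27.22/γ_1.
Leg 2: γ = 211.1; τ_2 = 37.86/211.1 = 0.1793 ms.
Leg 3: β = 0.958; γ = 1/√(1 − 0.958²) = 1/√0.08224 = 3.487; τ_3 = 0.3832/3.487 = 0.1099 ms.
Total proper time: τ_1 + 0.1793 + 0.1099 = 8.185, so τ_1 = 8.185 − 0.2892 = 7.896 ms.
γ_1 = 27.22/7.896 = 3.447; β = √(1 − 1/γ²) = √0.9159.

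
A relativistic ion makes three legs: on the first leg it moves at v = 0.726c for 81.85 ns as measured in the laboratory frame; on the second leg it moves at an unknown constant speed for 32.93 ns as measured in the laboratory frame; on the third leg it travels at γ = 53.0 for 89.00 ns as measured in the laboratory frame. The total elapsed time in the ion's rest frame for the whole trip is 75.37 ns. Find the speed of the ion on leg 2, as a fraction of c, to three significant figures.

Leg 1: γ = 1/√(1 − 0.726²) = 1/√0.4729 = 1.454; τ_1 = 81.85/1.454 = 56.29 ns.
Leg 2: speed unknown; τ_2 = 32.93/γ_2.
Leg 3: γ = 53.0; τ_3 = 89.00/53.00 = 1.679 ns.
Total proper time: 56.29 + τ_2 + 1.679 = 75.37, so τ_2 = 75.37 − 57.97 = 17.40 ns.
γ_2 = 32.93/17.40 = 1.892; β = √(1 − 1/γ²) = √0.7207.

β = 0.849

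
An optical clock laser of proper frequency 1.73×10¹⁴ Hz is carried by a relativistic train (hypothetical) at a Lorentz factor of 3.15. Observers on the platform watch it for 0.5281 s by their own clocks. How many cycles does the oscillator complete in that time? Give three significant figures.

γ = 3.15
During 0.5281 s of lab time, the oscillator's proper time advances by τ = Δt/γ = 0.5281/3.150 = 0.1677 s = 1.677×10⁻¹ s.
N = f × τ = 1.73×10¹⁴ × 1.677×10⁻¹ = 2.900×10¹³.

N = 2.90×10¹³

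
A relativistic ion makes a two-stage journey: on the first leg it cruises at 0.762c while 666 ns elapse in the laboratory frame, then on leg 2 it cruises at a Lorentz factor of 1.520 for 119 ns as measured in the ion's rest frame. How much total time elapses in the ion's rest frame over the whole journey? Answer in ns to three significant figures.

τ = 550 ns

Leg 1: γ = 1/√(1 − 0.762²) = 1/√0.4194 = 1.544; τ_1 = 666/1.544 = 431.3 ns.
Leg 2: 119 ns is already measured in the ion's rest frame.
Total: 431.3 + 119.0 ns.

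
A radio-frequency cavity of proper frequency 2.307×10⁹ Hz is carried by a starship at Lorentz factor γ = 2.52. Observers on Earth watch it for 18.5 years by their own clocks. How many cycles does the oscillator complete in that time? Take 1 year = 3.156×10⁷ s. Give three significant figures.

γ = 2.52
During 18.5 years of lab time, the oscillator's proper time advances by τ = Δt/γ = 18.5/2.520 = 7.341 years = 2.317×10⁸ s.
N = f × τ = 2.307×10⁹ × 2.317×10⁸ = 5.345×10¹⁷.

N = 5.35×10¹⁷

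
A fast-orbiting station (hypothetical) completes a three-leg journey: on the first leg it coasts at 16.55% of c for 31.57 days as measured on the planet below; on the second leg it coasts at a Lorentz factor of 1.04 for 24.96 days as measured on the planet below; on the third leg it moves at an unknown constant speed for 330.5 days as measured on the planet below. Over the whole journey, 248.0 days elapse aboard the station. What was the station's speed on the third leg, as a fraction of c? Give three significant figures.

Leg 1: β = 0.1655; γ = 1/√(1 − 0.1655²) = 1/√0.9726 = 1.014; τ_1 = 31.57/1.014 = 31.13 days.
Leg 2: γ = 1.04; τ_2 = 24.96/1.040 = 24.00 days.
Leg 3: speed unknown; τ_3 = 330.5/γ_3.
Total proper time: 31.13 + 24.00 + τ_3 = 248.0, so τ_3 = 248.0 − 55.13 = 192.9 days.
γ_3 = 330.5/192.9 = 1.714; β = √(1 − 1/γ²) = √0.6595.

β = 0.812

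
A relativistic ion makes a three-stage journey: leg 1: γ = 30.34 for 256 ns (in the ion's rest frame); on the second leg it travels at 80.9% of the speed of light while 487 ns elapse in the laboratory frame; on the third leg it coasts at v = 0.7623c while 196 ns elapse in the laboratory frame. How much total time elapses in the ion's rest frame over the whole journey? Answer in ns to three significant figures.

Leg 1: 256 ns is already measured in the ion's rest frame.
Leg 2: β = 0.809; γ = 1/√(1 − 0.809²) = 1/√0.3455 = 1.701; τ_2 = 487/1.701 = 286.3 ns.
Leg 3: γ = 1/√(1 − 0.7623²) = 1/√0.4189 = 1.545; τ_3 = 196/1.545 = 126.9 ns.
Total: 256.0 + 286.3 + 126.9 ns.

τ = 669 ns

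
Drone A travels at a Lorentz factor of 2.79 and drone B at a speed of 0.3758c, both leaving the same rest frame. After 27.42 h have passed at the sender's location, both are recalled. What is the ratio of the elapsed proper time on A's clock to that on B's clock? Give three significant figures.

τ_A/τ_B = 0.387

A: γ = 2.79. B: γ = 1/√(1 − 0.3758²) = 1/√0.8588 = 1.079.
τ_A/τ_B = γ_B/γ_A = 1.079/2.790 = 0.3868, so τ_A/τ_B = 0.3868.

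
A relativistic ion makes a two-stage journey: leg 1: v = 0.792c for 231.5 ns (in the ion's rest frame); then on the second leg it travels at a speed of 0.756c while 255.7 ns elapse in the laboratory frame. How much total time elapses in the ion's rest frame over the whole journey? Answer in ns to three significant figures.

τ = 399 ns

Leg 1: 231.5 ns is already measured in the ion's rest frame.
Leg 2: γ = 1/√(1 − 0.756²) = 1/√0.4285 = 1.528; τ_2 = 255.7/1.528 = 167.4 ns.
Total: 231.5 + 167.4 ns.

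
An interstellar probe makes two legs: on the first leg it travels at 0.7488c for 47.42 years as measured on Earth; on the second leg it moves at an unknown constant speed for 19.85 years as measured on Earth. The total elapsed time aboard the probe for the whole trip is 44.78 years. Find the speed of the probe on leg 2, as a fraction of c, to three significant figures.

β = 0.740

Leg 1: γ = 1/√(1 − 0.7488²) = 1/√0.4393 = 1.509; τ_1 = 47.42/1.509 = 31.43 years.
Leg 2: speed unknown; τ_2 = 19.85/γ_2.
Total proper time: 31.43 + τ_2 = 44.78, so τ_2 = 44.78 − 31.43 = 13.35 years.
γ_2 = 19.85/13.35 = 1.487; β = √(1 − 1/γ²) = √0.5477.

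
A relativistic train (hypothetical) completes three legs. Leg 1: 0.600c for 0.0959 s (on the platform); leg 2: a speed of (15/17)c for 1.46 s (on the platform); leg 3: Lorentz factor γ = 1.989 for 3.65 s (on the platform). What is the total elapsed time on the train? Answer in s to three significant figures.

τ = 2.60 s

Leg 1: γ = 1/√(1 − 0.600²) = 5/4 = 1.250; τ_1 = 0.0959/1.250 = 0.07672 s.
Leg 2: γ = 1/√(1 − (15/17)²) = 17/8 = 2.125; τ_2 = 1.46/2.125 = 0.6871 s.
Leg 3: γ = 1.989; τ_3 = 3.65/1.989 = 1.835 s.
Total: 0.07672 + 0.6871 + 1.835 s.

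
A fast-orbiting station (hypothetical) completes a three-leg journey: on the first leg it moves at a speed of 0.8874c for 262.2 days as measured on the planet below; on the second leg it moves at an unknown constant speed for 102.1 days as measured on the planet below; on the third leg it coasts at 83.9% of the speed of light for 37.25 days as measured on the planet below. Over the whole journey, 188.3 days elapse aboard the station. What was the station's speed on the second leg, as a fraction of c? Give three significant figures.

Leg 1: γ = 1/√(1 − 0.8874²) = 1/√0.2125 = 2.169; τ_1 = 262.2/2.169 = 120.9 days.
Leg 2: speed unknown; τ_2 = 102.1/γ_2.
Leg 3: β = 0.839; γ = 1/√(1 − 0.839²) = 1/√0.2961 = 1.838; τ_3 = 37.25/1.838 = 20.27 days.
Total proper time: 120.9 + τ_2 + 20.27 = 188.3, so τ_2 = 188.3 − 141.1 = 47.16 days.
γ_2 = 102.1/47.16 = 2.165; β = √(1 − 1/γ²) = √0.7867.

β = 0.887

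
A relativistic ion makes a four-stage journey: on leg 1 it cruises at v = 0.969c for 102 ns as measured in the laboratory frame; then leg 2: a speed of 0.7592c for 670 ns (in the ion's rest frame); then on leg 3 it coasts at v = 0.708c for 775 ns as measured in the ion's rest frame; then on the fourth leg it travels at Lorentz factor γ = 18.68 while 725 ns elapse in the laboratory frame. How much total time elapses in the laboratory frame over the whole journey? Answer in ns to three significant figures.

Leg 1: 102 ns is already measured in the laboratory frame.
Leg 2: γ = 1/√(1 − 0.7592²) = 1/√0.4236 = 1.536; Δt_2 = 1.536 × 670 = 1029 ns.
Leg 3: γ = 1/√(1 − 0.708²) = 1/√0.4987 = 1.416; Δt_3 = 1.416 × 775 = 1097 ns.
Leg 4: 725 ns is already measured in the laboratory frame.
Total: 102.0 + 1029 + 1097 + 725.0 ns.

Δt = 2950 ns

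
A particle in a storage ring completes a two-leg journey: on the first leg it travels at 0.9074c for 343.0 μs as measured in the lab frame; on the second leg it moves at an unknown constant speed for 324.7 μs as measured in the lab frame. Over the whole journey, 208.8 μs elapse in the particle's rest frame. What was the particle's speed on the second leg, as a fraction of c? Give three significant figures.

β = 0.980

Leg 1: γ = 1/√(1 − 0.9074²) = 1/√0.1766 = 2.379; τ_1 = 343.0/2.379 = 144.2 μs.
Leg 2: speed unknown; τ_2 = 324.7/γ_2.
Total proper time: 144.2 + τ_2 = 208.8, so τ_2 = 208.8 − 144.2 = 64.65 μs.
γ_2 = 324.7/64.65 = 5.023; β = √(1 − 1/γ²) = √0.9604.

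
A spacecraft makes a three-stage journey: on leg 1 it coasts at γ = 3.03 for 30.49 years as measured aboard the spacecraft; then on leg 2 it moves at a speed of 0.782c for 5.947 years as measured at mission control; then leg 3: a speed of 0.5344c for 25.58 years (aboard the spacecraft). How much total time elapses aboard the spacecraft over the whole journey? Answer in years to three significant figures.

τ = 59.8 years

Leg 1: 30.49 years is already measured aboard the spacecraft.
Leg 2: γ = 1/√(1 − 0.782²) = 1/√0.3885 = 1.604; τ_2 = 5.947/1.604 = 3.707 years.
Leg 3: 25.58 years is already measured aboard the spacecraft.
Total: 30.49 + 3.707 + 25.58 years.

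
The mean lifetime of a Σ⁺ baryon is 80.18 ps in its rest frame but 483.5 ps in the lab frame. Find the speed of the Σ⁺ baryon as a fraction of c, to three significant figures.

β = 0.986

γ = Δt/τ₀ = 483.5/80.18 = 6.030
β = √(1 − 1/γ²) = √(1 − 0.02750) = √0.9725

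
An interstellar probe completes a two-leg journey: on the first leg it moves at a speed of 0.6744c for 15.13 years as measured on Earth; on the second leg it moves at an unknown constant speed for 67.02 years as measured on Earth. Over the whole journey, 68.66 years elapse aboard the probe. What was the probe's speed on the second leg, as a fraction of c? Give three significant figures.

Leg 1: γ = 1/√(1 − 0.6744²) = 1/√0.5452 = 1.354; τ_1 = 15.13/1.354 = 11.17 years.
Leg 2: speed unknown; τ_2 = 67.02/γ_2.
Total proper time: 11.17 + τ_2 = 68.66, so τ_2 = 68.66 − 11.17 = 57.49 years.
γ_2 = 67.02/57.49 = 1.166; β = √(1 − 1/γ²) = √0.2642.

β = 0.514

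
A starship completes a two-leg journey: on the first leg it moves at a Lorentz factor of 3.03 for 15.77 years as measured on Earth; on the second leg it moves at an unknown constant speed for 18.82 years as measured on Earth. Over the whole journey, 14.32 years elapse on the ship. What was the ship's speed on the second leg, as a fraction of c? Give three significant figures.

β = 0.875

Leg 1: γ = 3.03; τ_1 = 15.77/3.030 = 5.205 years.
Leg 2: speed unknown; τ_2 = 18.82/γ_2.
Total proper time: 5.205 + τ_2 = 14.32, so τ_2 = 14.32 − 5.205 = 9.115 years.
γ_2 = 18.82/9.115 = 2.065; β = √(1 − 1/γ²) = √0.7654.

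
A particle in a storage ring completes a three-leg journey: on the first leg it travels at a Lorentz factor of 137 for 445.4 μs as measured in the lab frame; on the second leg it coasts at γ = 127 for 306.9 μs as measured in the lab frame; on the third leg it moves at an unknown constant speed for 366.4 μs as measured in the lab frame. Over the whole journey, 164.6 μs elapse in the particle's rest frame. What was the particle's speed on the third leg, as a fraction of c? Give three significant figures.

β = 0.901

Leg 1: γ = 137; τ_1 = 445.4/137.0 = 3.251 μs.
Leg 2: γ = 127; τ_2 = 306.9/127.0 = 2.417 μs.
Leg 3: speed unknown; τ_3 = 366.4/γ_3.
Total proper time: 3.251 + 2.417 + τ_3 = 164.6, so τ_3 = 164.6 − 5.668 = 158.9 μs.
γ_3 = 366.4/158.9 = 2.305; β = √(1 − 1/γ²) = √0.8118.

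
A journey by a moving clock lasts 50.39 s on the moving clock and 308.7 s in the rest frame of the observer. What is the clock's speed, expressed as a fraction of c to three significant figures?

v = 0.987c

The proper time is measured on the moving clock (both events occur at the clock's location); Δt is measured in the rest frame of the observer. γ = Δt/τ = 308.7/50.39 = 6.126.
β = √(1 − 1/γ²) = √(1 − 0.02664) = √0.9734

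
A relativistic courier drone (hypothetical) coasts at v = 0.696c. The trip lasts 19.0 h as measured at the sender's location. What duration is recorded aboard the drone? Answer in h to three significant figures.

τ = 13.6 h

γ = 1/√(1 − 0.696²) = 1/√0.5156 = 1.393
The interval measured at the sender's location is the dilated one; the clock aboard the drone measures the proper time τ = Δt/γ = 19.0/1.393 h.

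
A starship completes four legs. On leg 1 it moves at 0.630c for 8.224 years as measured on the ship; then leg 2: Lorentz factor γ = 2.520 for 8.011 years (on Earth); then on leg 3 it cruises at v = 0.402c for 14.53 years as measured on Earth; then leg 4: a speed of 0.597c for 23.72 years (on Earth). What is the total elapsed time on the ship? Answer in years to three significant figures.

τ = 43.7 years

Leg 1: 8.224 years is already measured on the ship.
Leg 2: γ = 2.520; τ_2 = 8.011/2.520 = 3.179 years.
Leg 3: γ = 1/√(1 − 0.402²) = 1/√0.8384 = 1.092; τ_3 = 14.53/1.092 = 13.30 years.
Leg 4: γ = 1/√(1 − 0.597²) = 1/√0.6436 = 1.247; τ_4 = 23.72/1.247 = 19.03 years.
Total: 8.224 + 3.179 + 13.30 + 19.03 years.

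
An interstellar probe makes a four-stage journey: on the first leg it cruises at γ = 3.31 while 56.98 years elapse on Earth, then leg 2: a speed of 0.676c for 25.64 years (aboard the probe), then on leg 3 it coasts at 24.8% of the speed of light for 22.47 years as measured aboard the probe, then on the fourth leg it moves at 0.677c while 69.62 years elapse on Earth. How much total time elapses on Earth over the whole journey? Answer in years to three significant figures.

Leg 1: 56.98 years is already measured on Earth.
Leg 2: γ = 1/√(1 − 0.676²) = 1/√0.5430 = 1.357; Δt_2 = 1.357 × 25.64 = 34.79 years.
Leg 3: β = 0.248; γ = 1/√(1 − 0.248²) = 1/√0.9385 = 1.032; Δt_3 = 1.032 × 22.47 = 23.19 years.
Leg 4: 69.62 years is already measured on Earth.
Total: 56.98 + 34.79 + 23.19 + 69.62 years.

Δt = 185 years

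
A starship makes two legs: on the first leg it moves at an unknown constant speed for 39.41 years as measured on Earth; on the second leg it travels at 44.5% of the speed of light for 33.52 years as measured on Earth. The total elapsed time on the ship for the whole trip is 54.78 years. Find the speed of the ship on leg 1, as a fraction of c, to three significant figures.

Leg 1: speed unknown; τ_1 = 39.41/γ_1.
Leg 2: β = 0.445; γ = 1/√(1 − 0.445²) = 1/√0.8020 = 1.117; τ_2 = 33.52/1.117 = 30.02 years.
Total proper time: τ_1 + 30.02 = 54.78, so τ_1 = 54.78 − 30.02 = 24.76 years.
γ_1 = 39.41/24.76 = 1.592; β = √(1 − 1/γ²) = √0.6052.

β = 0.778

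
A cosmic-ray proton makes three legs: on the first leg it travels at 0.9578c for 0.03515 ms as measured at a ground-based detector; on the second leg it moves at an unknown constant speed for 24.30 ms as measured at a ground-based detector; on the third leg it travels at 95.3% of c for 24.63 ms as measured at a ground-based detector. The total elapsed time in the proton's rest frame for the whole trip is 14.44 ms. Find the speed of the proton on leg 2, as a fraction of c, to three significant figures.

β = 0.958

Leg 1: γ = 1/√(1 − 0.9578²) = 1/√0.08262 = 3.479; τ_1 = 0.03515/3.479 = 0.01010 ms.
Leg 2: speed unknown; τ_2 = 24.30/γ_2.
Leg 3: β = 0.953; γ = 1/√(1 − 0.953²) = 1/√0.09179 = 3.301; τ_3 = 24.63/3.301 = 7.462 ms.
Total proper time: 0.01010 + τ_2 + 7.462 = 14.44, so τ_2 = 14.44 − 7.472 = 6.968 ms.
γ_2 = 24.30/6.968 = 3.488; β = √(1 − 1/γ²) = √0.9178.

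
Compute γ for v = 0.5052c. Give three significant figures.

γ = 1.16

γ = 1/√(1 − 0.5052²) = 1/√0.7448 = 1.159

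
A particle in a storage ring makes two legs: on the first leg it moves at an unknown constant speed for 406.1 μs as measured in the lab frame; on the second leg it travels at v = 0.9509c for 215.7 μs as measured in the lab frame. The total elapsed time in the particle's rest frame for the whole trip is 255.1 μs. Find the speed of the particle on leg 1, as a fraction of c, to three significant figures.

β = 0.886

Leg 1: speed unknown; τ_1 = 406.1/γ_1.
Leg 2: γ = 1/√(1 − 0.9509²) = 1/√0.09579 = 3.231; τ_2 = 215.7/3.231 = 66.76 μs.
Total proper time: τ_1 + 66.76 = 255.1, so τ_1 = 255.1 − 66.76 = 188.3 μs.
γ_1 = 406.1/188.3 = 2.156; β = √(1 − 1/γ²) = √0.7849.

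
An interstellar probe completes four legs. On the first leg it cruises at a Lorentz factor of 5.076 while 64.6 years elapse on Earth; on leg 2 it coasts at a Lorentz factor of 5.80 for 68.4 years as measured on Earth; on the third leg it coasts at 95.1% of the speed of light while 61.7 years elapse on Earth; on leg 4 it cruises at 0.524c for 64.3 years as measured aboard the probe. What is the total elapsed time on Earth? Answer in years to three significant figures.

Δt = 270 years

Leg 1: 64.6 years is already measured on Earth.
Leg 2: 68.4 years is already measured on Earth.
Leg 3: 61.7 years is already measured on Earth.
Leg 4: γ = 1/√(1 − 0.524²) = 1/√0.7254 = 1.174; Δt_4 = 1.174 × 64.3 = 75.49 years.
Total: 64.60 + 68.40 + 61.70 + 75.49 years.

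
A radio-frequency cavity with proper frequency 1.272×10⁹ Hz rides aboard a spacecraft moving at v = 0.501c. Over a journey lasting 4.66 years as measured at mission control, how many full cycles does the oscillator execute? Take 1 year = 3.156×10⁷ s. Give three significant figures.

γ = 1/√(1 − 0.501²) = 1/√0.7490 = 1.155
The oscillator's own cycle count is N = f × τ where τ is the proper time aboard the spacecraft. τ = Δt/γ = 4.66/1.155 = 4.033 years = 1.273×10⁸ s.
N = 1.272×10⁹ × 1.273×10⁸ = 1.619×10¹⁷.

N = 1.62×10¹⁷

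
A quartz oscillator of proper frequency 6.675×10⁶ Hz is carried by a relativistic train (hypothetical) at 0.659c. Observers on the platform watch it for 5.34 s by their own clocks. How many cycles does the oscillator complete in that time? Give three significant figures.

γ = 1/√(1 − 0.659²) = 1/√0.5657 = 1.330
During 5.34 s of lab time, the oscillator's proper time advances by τ = Δt/γ = 5.34/1.330 = 4.016 s = 4.016×10⁰ s.
N = f × τ = 6.675×10⁶ × 4.016×10⁰ = 2.681×10⁷.

N = 2.68×10⁷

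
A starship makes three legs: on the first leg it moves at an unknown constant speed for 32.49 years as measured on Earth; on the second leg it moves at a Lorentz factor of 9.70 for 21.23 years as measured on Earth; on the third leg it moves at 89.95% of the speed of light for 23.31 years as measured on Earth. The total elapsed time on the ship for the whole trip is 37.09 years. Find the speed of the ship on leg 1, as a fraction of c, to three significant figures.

Leg 1: speed unknown; τ_1 = 32.49/γ_1.
Leg 2: γ = 9.70; τ_2 = 21.23/9.700 = 2.189 years.
Leg 3: β = 0.8995; γ = 1/√(1 − 0.8995²) = 1/√0.1909 = 2.289; τ_3 = 23.31/2.289 = 10.18 years.
Total proper time: τ_1 + 2.189 + 10.18 = 37.09, so τ_1 = 37.09 − 12.37 = 24.72 years.
γ_1 = 32.49/24.72 = 1.314; β = √(1 − 1/γ²) = √0.4213.

β = 0.649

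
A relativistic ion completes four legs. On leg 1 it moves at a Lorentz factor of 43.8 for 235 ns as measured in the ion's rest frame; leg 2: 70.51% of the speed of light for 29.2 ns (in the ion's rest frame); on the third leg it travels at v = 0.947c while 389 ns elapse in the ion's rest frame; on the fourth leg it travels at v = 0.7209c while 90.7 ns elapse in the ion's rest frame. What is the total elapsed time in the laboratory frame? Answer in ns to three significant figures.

Δt = 1.17×10⁴ ns

Leg 1: γ = 43.8; Δt_1 = 43.80 × 235 = 1.029×10⁴ ns.
Leg 2: β = 0.7051; γ = 1/√(1 − 0.7051²) = 1/√0.5028 = 1.410; Δt_2 = 1.410 × 29.2 = 41.18 ns.
Leg 3: γ = 1/√(1 − 0.947²) = 1/√0.1032 = 3.113; Δt_3 = 3.113 × 389 = 1211 ns.
Leg 4: γ = 1/√(1 − 0.7209²) = 1/√0.4803 = 1.443; Δt_4 = 1.443 × 90.7 = 130.9 ns.
Total: 1.029×10⁴ + 41.18 + 1211 + 130.9 ns.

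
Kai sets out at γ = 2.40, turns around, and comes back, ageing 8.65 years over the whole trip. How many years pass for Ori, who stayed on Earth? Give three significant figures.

γ = 2.40
Earth-frame duration is the dilated interval: Δt = γτ = 2.400 × 8.65 years.

Δt = 20.8 years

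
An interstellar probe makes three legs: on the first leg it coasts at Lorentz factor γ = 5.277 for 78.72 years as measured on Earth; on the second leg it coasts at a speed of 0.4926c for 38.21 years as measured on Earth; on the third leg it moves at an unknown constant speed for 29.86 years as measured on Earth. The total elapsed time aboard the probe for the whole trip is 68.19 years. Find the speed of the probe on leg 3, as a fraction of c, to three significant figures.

β = 0.742

Leg 1: γ = 5.277; τ_1 = 78.72/5.277 = 14.92 years.
Leg 2: γ = 1/√(1 − 0.4926²) = 1/√0.7573 = 1.149; τ_2 = 38.21/1.149 = 33.25 years.
Leg 3: speed unknown; τ_3 = 29.86/γ_3.
Total proper time: 14.92 + 33.25 + τ_3 = 68.19, so τ_3 = 68.19 − 48.17 = 20.02 years.
γ_3 = 29.86/20.02 = 1.492; β = √(1 − 1/γ²) = √0.5505.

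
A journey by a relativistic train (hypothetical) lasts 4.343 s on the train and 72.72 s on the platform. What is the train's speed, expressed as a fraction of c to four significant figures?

The proper time is measured on the train (both events occur at the train's location); Δt is measured on the platform. γ = Δt/τ = 72.72/4.343 = 16.74.
β = √(1 − 1/γ²) = √(1 − 0.003567) = √0.9964

β = 0.9982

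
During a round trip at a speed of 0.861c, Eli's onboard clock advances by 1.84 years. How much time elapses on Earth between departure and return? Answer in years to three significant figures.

γ = 1/√(1 − 0.861²) = 1/√0.2587 = 1.966
Earth-frame duration is the dilated interval: Δt = γτ = 1.966 × 1.84 years.

Δt = 3.62 years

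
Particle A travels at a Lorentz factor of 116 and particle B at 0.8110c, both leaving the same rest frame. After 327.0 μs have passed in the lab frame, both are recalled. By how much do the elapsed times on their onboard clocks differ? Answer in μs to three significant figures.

A: γ = 116; τ_A = 327.0/116.0 = 2.819 μs.
B: γ = 1/√(1 − 0.8110²) = 1/√0.3423 = 1.709; τ_B = 327.0/1.709 = 191.3 μs.

|τ_A − τ_B| = 188 μs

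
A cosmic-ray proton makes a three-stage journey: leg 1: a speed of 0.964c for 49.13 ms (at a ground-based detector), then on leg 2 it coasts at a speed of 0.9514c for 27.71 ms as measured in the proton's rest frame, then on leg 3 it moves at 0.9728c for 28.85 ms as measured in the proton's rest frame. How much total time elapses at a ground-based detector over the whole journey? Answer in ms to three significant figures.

Leg 1: 49.13 ms is already measured at a ground-based detector.
Leg 2: γ = 1/√(1 − 0.9514²) = 1/√0.09484 = 3.247; Δt_2 = 3.247 × 27.71 = 89.98 ms.
Leg 3: γ = 1/√(1 − 0.9728²) = 1/√0.05366 = 4.317; Δt_3 = 4.317 × 28.85 = 124.5 ms.
Total: 49.13 + 89.98 + 124.5 ms.

Δt = 264 ms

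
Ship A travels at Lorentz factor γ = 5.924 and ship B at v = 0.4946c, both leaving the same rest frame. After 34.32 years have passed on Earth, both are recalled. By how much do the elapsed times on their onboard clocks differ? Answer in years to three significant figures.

A: γ = 5.924; τ_A = 34.32/5.924 = 5.793 years.
B: γ = 1/√(1 − 0.4946²) = 1/√0.7554 = 1.151; τ_B = 34.32/1.151 = 29.83 years.

|τ_A − τ_B| = 24.0 years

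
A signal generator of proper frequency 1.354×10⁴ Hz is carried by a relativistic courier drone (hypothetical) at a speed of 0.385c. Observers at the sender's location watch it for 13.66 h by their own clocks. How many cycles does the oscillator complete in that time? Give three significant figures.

N = 6.15×10⁸

γ = 1/√(1 − 0.385²) = 1/√0.8518 = 1.084
During 13.66 h of lab time, the oscillator's proper time advances by τ = Δt/γ = 13.66/1.084 = 12.61 h = 4.539×10⁴ s.
N = f × τ = 1.354×10⁴ × 4.539×10⁴ = 6.145×10⁸.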